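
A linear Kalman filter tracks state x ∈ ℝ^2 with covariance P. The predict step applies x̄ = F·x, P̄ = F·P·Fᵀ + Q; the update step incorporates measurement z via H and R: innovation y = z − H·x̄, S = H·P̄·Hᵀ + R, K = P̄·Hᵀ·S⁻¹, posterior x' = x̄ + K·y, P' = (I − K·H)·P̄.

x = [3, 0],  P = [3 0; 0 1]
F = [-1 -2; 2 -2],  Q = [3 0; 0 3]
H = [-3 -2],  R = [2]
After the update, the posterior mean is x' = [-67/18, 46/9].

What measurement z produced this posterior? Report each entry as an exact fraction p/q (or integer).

x̄ = F·x = [-3, 6]
P̄ = F·P·Fᵀ + Q = [10 -2; -2 19]
S = H·P̄·Hᵀ + R = [144]
K = P̄·Hᵀ·S⁻¹ = [-13/72; -2/9]
x' − x̄ = [-13/18, -8/9] = K·y
y = (KᵀK)⁻¹·Kᵀ·(x' − x̄) = [4]
z = y + H·x̄ = [4] + [-3] = [1]

z = [1]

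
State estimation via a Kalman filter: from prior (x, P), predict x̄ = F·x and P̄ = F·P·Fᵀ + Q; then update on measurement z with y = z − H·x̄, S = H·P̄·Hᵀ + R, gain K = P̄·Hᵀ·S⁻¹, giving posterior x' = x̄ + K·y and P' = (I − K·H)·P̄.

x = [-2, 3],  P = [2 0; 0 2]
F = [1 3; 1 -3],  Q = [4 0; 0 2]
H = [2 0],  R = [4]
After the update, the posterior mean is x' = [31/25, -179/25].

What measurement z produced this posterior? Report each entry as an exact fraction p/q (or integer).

x̄ = F·x = [7, -11]
P̄ = F·P·Fᵀ + Q = [24 -16; -16 22]
S = H·P̄·Hᵀ + R = [100]
K = P̄·Hᵀ·S⁻¹ = [12/25; -8/25]
x' − x̄ = [-144/25, 96/25] = K·y
y = (KᵀK)⁻¹·Kᵀ·(x' − x̄) = [-12]
z = y + H·x̄ = [-12] + [14] = [2]

z = [2]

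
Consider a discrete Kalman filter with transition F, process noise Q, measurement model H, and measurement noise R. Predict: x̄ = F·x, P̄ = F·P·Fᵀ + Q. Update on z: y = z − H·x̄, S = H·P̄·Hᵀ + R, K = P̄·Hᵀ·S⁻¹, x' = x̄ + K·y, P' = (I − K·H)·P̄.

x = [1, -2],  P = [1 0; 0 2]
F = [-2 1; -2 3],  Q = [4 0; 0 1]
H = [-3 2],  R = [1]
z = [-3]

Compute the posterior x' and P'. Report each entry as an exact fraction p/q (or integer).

x' = [-262/63, -488/63]
P' = [530/63 790/63; 790/63 1193/63]

x̄ = F·x = [-4, -8]
P̄ = F·P·Fᵀ + Q = [10 10; 10 23]
y = z − H·x̄ = [1]
S = H·P̄·Hᵀ + R = [63]
K = P̄·Hᵀ·S⁻¹ = [-10/63; 16/63]
x' = x̄ + K·y = [-262/63, -488/63]
P' = (I − K·H)·P̄ = [530/63 790/63; 790/63 1193/63]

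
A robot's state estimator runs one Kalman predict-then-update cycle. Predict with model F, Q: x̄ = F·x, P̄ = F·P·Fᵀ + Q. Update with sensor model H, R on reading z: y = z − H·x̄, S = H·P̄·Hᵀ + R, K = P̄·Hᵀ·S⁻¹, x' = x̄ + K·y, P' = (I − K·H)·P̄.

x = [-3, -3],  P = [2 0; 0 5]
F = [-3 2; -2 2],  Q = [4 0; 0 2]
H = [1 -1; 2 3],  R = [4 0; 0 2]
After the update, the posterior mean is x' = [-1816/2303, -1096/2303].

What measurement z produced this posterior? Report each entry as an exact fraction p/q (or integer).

z = [-2, -3]

x̄ = F·x = [3, 0]
P̄ = F·P·Fᵀ + Q = [42 32; 32 30]
S = H·P̄·Hᵀ + R = [12 26; 26 824]
K = P̄·Hᵀ·S⁻¹ = [890/2303 475/2303; -589/2303 449/2303]
x' − x̄ = [-8725/2303, -1096/2303] = K·y
y = (KᵀK)⁻¹·Kᵀ·(x' − x̄) = [-5, -9]
z = y + H·x̄ = [-5, -9] + [3, 6] = [-2, -3]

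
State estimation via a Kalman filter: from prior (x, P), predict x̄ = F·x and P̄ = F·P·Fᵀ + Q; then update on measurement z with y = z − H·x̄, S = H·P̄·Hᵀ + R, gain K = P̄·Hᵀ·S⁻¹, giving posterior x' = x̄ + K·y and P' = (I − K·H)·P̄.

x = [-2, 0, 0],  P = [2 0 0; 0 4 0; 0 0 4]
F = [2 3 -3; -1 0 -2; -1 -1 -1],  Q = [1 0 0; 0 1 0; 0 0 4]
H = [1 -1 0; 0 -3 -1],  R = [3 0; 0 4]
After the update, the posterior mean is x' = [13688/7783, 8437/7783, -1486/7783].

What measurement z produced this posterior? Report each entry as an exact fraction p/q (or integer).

z = [1, -3]

x̄ = F·x = [-4, 2, 2]
P̄ = F·P·Fᵀ + Q = [81 20 -4; 20 19 10; -4 10 14]
S = H·P̄·Hᵀ + R = [63 11; 11 249]
K = P̄·Hᵀ·S⁻¹ = [15805/15566 -4199/15566; 493/7783 -2116/7783; -1501/7783 -1309/7783]
x' − x̄ = [44820/7783, -7129/7783, -17052/7783] = K·y
y = (KᵀK)⁻¹·Kᵀ·(x' − x̄) = [7, 5]
z = y + H·x̄ = [7, 5] + [-6, -8] = [1, -3]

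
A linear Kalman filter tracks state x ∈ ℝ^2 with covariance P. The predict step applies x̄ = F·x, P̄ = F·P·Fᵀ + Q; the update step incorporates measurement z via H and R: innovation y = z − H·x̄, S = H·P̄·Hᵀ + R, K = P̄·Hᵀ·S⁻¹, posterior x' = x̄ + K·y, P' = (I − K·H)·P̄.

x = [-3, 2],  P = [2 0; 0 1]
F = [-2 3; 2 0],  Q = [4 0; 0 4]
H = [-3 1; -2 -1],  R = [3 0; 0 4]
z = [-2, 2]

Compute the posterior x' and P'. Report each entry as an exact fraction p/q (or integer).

x̄ = F·x = [12, -6]
P̄ = F·P·Fᵀ + Q = [21 -8; -8 12]
y = z − H·x̄ = [40, 20]
S = H·P̄·Hᵀ + R = [252 106; 106 68]
K = P̄·Hᵀ·S⁻¹ = [-306/1475 -521/2950; 506/1475 -702/1475]
x' = x̄ + K·y = [10/59, -106/59]
P' = (I − K·H)·P̄ = [392/1475 258/1475; 258/1475 2292/1475]

x' = [10/59, -106/59]
P' = [392/1475 258/1475; 258/1475 2292/1475]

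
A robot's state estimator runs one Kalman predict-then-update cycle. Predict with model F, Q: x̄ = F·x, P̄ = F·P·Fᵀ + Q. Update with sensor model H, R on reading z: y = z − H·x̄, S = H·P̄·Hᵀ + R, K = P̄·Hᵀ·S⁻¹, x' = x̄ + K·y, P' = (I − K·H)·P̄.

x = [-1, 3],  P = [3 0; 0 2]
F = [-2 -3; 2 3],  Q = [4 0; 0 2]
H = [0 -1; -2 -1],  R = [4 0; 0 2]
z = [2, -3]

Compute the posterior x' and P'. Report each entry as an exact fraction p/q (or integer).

x̄ = F·x = [-7, 7]
P̄ = F·P·Fᵀ + Q = [34 -30; -30 32]
y = z − H·x̄ = [9, -10]
S = H·P̄·Hᵀ + R = [36 -28; -28 50]
K = P̄·Hᵀ·S⁻¹ = [109/254 -66/127; -102/127 14/127]
x' = x̄ + K·y = [523/254, -169/127]
P' = (I − K·H)·P̄ = [175/127 -218/127; -218/127 408/127]

x' = [523/254, -169/127]
P' = [175/127 -218/127; -218/127 408/127]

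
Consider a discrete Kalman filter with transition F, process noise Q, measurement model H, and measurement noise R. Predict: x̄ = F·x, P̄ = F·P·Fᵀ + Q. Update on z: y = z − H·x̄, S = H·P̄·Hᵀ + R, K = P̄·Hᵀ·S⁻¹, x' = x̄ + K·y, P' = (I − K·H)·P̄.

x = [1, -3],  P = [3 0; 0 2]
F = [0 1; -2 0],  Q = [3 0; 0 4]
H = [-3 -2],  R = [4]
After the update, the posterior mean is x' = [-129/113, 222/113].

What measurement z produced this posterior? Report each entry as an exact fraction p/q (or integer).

x̄ = F·x = [-3, -2]
P̄ = F·P·Fᵀ + Q = [5 0; 0 16]
S = H·P̄·Hᵀ + R = [113]
K = P̄·Hᵀ·S⁻¹ = [-15/113; -32/113]
x' − x̄ = [210/113, 448/113] = K·y
y = (KᵀK)⁻¹·Kᵀ·(x' − x̄) = [-14]
z = y + H·x̄ = [-14] + [13] = [-1]

z = [-1]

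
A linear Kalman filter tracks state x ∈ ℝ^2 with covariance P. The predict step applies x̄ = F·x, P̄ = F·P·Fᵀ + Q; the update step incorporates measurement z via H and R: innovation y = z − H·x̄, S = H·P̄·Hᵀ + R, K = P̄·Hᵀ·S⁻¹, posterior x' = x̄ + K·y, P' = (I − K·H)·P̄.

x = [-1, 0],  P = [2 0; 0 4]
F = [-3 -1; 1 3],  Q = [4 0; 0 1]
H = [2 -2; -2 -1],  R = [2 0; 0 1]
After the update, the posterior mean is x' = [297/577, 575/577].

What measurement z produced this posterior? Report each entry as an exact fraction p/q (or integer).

z = [-1, -2]

x̄ = F·x = [3, -1]
P̄ = F·P·Fᵀ + Q = [26 -18; -18 39]
S = H·P̄·Hᵀ + R = [406 -62; -62 72]
K = P̄·Hᵀ·S⁻¹ = [1057/6347 -2087/6347; -4197/12694 -4143/12694]
x' − x̄ = [-1434/577, 1152/577] = K·y
y = (KᵀK)⁻¹·Kᵀ·(x' − x̄) = [-9, 3]
z = y + H·x̄ = [-9, 3] + [8, -5] = [-1, -2]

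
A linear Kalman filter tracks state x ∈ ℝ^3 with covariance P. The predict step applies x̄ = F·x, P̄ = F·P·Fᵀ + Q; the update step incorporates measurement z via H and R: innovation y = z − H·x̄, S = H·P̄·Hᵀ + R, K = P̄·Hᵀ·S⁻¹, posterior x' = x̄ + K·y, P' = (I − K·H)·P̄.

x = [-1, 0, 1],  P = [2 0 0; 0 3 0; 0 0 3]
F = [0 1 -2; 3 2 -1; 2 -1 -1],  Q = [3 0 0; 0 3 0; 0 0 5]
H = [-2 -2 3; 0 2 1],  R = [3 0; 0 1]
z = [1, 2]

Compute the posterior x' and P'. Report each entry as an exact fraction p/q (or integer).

x' = [-16531/19125, 15677/19125, 1828/6375]
P' = [61378/6375 -14876/6375 10061/2125; -14876/6375 4792/6375 -2437/2125; 10061/2125 -2437/2125 5471/2125]

x̄ = F·x = [-2, -4, -3]
P̄ = F·P·Fᵀ + Q = [18 12 3; 12 36 9; 3 9 19]
y = z − H·x̄ = [-2, 13]
S = H·P̄·Hᵀ + R = [342 -105; -105 200]
K = P̄·Hᵀ·S⁻¹ = [-491/3825 431/6375; -353/3825 2273/6375; 233/1275 597/2125]
x' = x̄ + K·y = [-16531/19125, 15677/19125, 1828/6375]
P' = (I − K·H)·P̄ = [61378/6375 -14876/6375 10061/2125; -14876/6375 4792/6375 -2437/2125; 10061/2125 -2437/2125 5471/2125]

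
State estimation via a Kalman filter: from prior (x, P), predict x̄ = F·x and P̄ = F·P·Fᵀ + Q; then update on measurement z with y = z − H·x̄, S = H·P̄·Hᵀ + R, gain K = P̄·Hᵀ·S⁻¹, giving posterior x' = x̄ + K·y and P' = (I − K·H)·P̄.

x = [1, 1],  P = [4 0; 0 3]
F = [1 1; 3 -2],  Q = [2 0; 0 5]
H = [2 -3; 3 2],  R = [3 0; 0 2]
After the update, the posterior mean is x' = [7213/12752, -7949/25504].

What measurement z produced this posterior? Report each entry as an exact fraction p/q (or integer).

x̄ = F·x = [2, 1]
P̄ = F·P·Fᵀ + Q = [9 6; 6 53]
S = H·P̄·Hᵀ + R = [444 -294; -294 367]
K = P̄·Hᵀ·S⁻¹ = [1911/12752 1443/6376; -5831/25504 1973/12752]
x' − x̄ = [-18291/12752, -33453/25504] = K·y
y = (KᵀK)⁻¹·Kᵀ·(x' − x̄) = [1, -7]
z = y + H·x̄ = [1, -7] + [1, 8] = [2, 1]

z = [2, 1]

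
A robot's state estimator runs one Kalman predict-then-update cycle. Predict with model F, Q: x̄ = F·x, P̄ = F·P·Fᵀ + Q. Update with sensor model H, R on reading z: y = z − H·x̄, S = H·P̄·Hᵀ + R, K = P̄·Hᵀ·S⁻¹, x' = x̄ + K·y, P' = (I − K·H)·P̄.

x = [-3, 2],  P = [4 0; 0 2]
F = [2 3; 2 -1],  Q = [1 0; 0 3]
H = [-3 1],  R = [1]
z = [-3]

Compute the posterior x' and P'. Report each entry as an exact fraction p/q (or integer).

x' = [-475/277, -2261/277]
P' = [670/277 1915/277; 1915/277 5736/277]

x̄ = F·x = [0, -8]
P̄ = F·P·Fᵀ + Q = [35 10; 10 21]
y = z − H·x̄ = [5]
S = H·P̄·Hᵀ + R = [277]
K = P̄·Hᵀ·S⁻¹ = [-95/277; -9/277]
x' = x̄ + K·y = [-475/277, -2261/277]
P' = (I − K·H)·P̄ = [670/277 1915/277; 1915/277 5736/277]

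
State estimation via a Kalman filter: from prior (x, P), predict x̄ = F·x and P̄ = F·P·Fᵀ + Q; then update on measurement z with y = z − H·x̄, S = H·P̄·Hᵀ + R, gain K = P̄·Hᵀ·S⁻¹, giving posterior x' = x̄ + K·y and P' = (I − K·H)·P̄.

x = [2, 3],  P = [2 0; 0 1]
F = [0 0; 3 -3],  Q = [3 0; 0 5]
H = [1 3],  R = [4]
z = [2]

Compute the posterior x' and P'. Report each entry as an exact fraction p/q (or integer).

x̄ = F·x = [0, -3]
P̄ = F·P·Fᵀ + Q = [3 0; 0 32]
y = z − H·x̄ = [11]
S = H·P̄·Hᵀ + R = [295]
K = P̄·Hᵀ·S⁻¹ = [3/295; 96/295]
x' = x̄ + K·y = [33/295, 171/295]
P' = (I − K·H)·P̄ = [876/295 -288/295; -288/295 224/295]

x' = [33/295, 171/295]
P' = [876/295 -288/295; -288/295 224/295]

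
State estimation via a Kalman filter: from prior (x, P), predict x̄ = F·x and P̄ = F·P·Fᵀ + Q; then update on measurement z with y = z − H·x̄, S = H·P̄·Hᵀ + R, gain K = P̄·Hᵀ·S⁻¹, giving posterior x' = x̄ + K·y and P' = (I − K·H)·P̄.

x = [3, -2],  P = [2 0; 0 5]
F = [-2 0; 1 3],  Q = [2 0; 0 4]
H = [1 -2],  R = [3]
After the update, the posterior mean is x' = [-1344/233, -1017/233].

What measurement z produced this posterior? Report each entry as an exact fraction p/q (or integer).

x̄ = F·x = [-6, -3]
P̄ = F·P·Fᵀ + Q = [10 -4; -4 51]
S = H·P̄·Hᵀ + R = [233]
K = P̄·Hᵀ·S⁻¹ = [18/233; -106/233]
x' − x̄ = [54/233, -318/233] = K·y
y = (KᵀK)⁻¹·Kᵀ·(x' − x̄) = [3]
z = y + H·x̄ = [3] + [0] = [3]

z = [3]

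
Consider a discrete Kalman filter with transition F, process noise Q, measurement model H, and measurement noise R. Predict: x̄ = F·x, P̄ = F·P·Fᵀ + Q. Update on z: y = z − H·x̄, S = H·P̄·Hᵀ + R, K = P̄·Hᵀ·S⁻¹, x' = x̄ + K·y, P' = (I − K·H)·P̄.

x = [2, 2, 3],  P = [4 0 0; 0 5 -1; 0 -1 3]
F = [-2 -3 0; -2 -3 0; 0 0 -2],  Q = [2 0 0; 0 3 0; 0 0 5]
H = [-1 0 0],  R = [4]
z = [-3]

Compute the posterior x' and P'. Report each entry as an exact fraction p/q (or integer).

x̄ = F·x = [-10, -10, -6]
P̄ = F·P·Fᵀ + Q = [63 61 -6; 61 64 -6; -6 -6 17]
y = z − H·x̄ = [-13]
S = H·P̄·Hᵀ + R = [67]
K = P̄·Hᵀ·S⁻¹ = [-63/67; -61/67; 6/67]
x' = x̄ + K·y = [149/67, 123/67, -480/67]
P' = (I − K·H)·P̄ = [252/67 244/67 -24/67; 244/67 567/67 -36/67; -24/67 -36/67 1103/67]

x' = [149/67, 123/67, -480/67]
P' = [252/67 244/67 -24/67; 244/67 567/67 -36/67; -24/67 -36/67 1103/67]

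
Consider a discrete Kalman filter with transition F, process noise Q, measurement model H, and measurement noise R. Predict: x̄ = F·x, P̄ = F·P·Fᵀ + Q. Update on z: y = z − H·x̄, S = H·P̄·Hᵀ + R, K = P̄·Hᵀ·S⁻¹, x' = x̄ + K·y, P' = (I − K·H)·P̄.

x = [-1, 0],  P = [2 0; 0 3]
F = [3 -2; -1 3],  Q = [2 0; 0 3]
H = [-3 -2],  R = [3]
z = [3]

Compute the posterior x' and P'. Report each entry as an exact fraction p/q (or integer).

x' = [-201/131, 99/131]
P' = [1888/131 -2760/131; -2760/131 4128/131]

x̄ = F·x = [-3, 1]
P̄ = F·P·Fᵀ + Q = [32 -24; -24 32]
y = z − H·x̄ = [-4]
S = H·P̄·Hᵀ + R = [131]
K = P̄·Hᵀ·S⁻¹ = [-48/131; 8/131]
x' = x̄ + K·y = [-201/131, 99/131]
P' = (I − K·H)·P̄ = [1888/131 -2760/131; -2760/131 4128/131]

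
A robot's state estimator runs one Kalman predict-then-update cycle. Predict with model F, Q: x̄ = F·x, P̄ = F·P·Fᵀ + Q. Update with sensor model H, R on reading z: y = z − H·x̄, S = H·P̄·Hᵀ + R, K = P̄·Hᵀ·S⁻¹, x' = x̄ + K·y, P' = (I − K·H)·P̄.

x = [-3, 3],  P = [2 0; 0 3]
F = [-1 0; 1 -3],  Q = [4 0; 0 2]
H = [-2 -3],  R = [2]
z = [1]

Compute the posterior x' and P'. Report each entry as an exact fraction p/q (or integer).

x' = [1017/281, -791/281]
P' = [1650/281 -1096/281; -1096/281 790/281]

x̄ = F·x = [3, -12]
P̄ = F·P·Fᵀ + Q = [6 -2; -2 31]
y = z − H·x̄ = [-29]
S = H·P̄·Hᵀ + R = [281]
K = P̄·Hᵀ·S⁻¹ = [-6/281; -89/281]
x' = x̄ + K·y = [1017/281, -791/281]
P' = (I − K·H)·P̄ = [1650/281 -1096/281; -1096/281 790/281]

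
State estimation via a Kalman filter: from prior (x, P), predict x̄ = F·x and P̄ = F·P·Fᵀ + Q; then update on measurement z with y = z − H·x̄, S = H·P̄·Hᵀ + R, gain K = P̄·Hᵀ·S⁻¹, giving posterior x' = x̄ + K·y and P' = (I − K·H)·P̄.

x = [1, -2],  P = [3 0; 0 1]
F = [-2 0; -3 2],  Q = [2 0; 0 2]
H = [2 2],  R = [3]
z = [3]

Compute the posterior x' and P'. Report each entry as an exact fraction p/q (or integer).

x' = [674/335, -203/335]
P' = [594/335 -498/335; -498/335 651/335]

x̄ = F·x = [-2, -7]
P̄ = F·P·Fᵀ + Q = [14 18; 18 33]
y = z − H·x̄ = [21]
S = H·P̄·Hᵀ + R = [335]
K = P̄·Hᵀ·S⁻¹ = [64/335; 102/335]
x' = x̄ + K·y = [674/335, -203/335]
P' = (I − K·H)·P̄ = [594/335 -498/335; -498/335 651/335]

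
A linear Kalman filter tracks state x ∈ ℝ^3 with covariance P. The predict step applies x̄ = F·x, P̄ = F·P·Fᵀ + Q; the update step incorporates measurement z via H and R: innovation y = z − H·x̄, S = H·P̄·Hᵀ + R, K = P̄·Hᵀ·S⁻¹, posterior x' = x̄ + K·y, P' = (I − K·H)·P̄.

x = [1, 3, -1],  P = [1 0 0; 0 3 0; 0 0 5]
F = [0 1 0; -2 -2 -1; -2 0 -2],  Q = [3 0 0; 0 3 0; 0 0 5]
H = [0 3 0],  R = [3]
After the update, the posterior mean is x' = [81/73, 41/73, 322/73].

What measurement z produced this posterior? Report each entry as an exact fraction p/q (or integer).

z = [2]

x̄ = F·x = [3, -7, 0]
P̄ = F·P·Fᵀ + Q = [6 -6 0; -6 24 14; 0 14 29]
S = H·P̄·Hᵀ + R = [219]
K = P̄·Hᵀ·S⁻¹ = [-6/73; 24/73; 14/73]
x' − x̄ = [-138/73, 552/73, 322/73] = K·y
y = (KᵀK)⁻¹·Kᵀ·(x' − x̄) = [23]
z = y + H·x̄ = [23] + [-21] = [2]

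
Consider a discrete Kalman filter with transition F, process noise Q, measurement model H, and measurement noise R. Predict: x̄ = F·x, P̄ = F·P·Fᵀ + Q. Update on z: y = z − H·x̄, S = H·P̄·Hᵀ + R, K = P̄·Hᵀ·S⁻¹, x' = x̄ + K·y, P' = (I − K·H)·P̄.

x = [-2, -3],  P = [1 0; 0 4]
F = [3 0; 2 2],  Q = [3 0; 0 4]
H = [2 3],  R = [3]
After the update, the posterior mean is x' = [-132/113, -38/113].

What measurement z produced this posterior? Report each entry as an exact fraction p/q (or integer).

z = [-3]

x̄ = F·x = [-6, -10]
P̄ = F·P·Fᵀ + Q = [12 6; 6 24]
S = H·P̄·Hᵀ + R = [339]
K = P̄·Hᵀ·S⁻¹ = [14/113; 28/113]
x' − x̄ = [546/113, 1092/113] = K·y
y = (KᵀK)⁻¹·Kᵀ·(x' − x̄) = [39]
z = y + H·x̄ = [39] + [-42] = [-3]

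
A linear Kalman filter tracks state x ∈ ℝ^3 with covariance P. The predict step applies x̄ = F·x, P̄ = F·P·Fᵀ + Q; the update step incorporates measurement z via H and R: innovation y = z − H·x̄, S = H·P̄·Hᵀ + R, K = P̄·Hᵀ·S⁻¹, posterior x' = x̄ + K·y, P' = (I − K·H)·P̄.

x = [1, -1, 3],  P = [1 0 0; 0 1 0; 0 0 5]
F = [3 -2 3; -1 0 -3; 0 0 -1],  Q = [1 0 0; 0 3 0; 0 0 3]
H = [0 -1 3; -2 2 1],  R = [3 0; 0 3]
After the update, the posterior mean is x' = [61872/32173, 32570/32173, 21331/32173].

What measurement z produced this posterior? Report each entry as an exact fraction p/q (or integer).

z = [1, -1]

x̄ = F·x = [14, -10, -3]
P̄ = F·P·Fᵀ + Q = [59 -48 -15; -48 49 15; -15 15 8]
S = H·P̄·Hᵀ + R = [34 -5; -5 947]
K = P̄·Hᵀ·S⁻¹ = [1696/32173 -7771/32173; -2743/32173 7086/32173; 8863/32173 2357/32173]
x' − x̄ = [-388550/32173, 354300/32173, 117850/32173] = K·y
y = (KᵀK)⁻¹·Kᵀ·(x' − x̄) = [0, 50]
z = y + H·x̄ = [0, 50] + [1, -51] = [1, -1]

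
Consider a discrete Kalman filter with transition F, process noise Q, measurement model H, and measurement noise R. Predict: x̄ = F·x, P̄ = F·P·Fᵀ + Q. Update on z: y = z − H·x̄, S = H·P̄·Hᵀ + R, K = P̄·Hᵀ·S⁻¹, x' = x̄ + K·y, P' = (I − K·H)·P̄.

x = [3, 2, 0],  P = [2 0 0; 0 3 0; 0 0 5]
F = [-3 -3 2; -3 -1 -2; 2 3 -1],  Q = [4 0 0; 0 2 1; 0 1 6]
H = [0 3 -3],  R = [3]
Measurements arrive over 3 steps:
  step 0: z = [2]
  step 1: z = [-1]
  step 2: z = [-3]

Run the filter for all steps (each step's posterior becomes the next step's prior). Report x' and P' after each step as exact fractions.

step 0: x̄ = F·x = [-15, -11, 12]
step 0: P̄ = F·P·Fᵀ + Q = [69 7 -49; 7 43 -10; -49 -10 46]
step 0: y = z − H·x̄ = [71]
step 0: S = H·P̄·Hᵀ + R = [984]
step 0: K = P̄·Hᵀ·S⁻¹ = [7/41; 53/328; -7/41]
step 0: x' = x̄ + K·y = [-118/41, 155/328, -5/41]
step 0: P' = (I − K·H)·P̄ = [1653/41 -826/41 -833/41; -826/41 5677/328 703/41; -833/41 703/41 710/41]
step 1: x̄ = F·x = [2287/328, 2757/328, -1383/328]
step 1: P̄ = F·P·Fᵀ + Q = [87677/328 56527/328 -38709/328; 56527/328 50949/328 -33455/328; -38709/328 -33455/328 25253/328]
step 1: y = z − H·x̄ = [-3187/82]
step 1: S = H·P̄·Hᵀ + R = [161124/41]
step 1: K = P̄·Hᵀ·S⁻¹ = [821/3704; 21101/107416; -14677/107416]
step 1: x' = x̄ + K·y = [-12165/7408, 165551/214832, 235037/214832]
step 1: P' = (I − K·H)·P̄ = [549935/7408 9079/7408 7437/7408; 9079/7408 790923/214832 748721/214832; 7437/7408 748721/214832 778075/214832]
step 2: x̄ = F·x = [64486/13427, 211365/107416, -221977/107416]
step 2: P̄ = F·P·Fᵀ + Q = [18473685/26854 18618485/26854 -12508039/26854; 18618485/26854 38757157/53708 -25786489/53708; -12508039/26854 -25786489/53708 17695577/53708]
step 2: y = z − H·x̄ = [-811137/53708]
step 2: S = H·P̄·Hᵀ + R = [243098133/13427]
step 2: K = P̄·Hᵀ·S⁻¹ = [15563262/81032711; 32271823/162065422; -21741033/162065422]
step 2: x' = x̄ + K·y = [308258135/162065422, -168492417/162065422, -13124369/324130844]
step 2: P' = (I − K·H)·P̄ = [3253298073/162065422 144619391/162065422 113492867/162065422; 144619391/162065422 301367080/81032711 570462337/162065422; 113492867/162065422 570462337/162065422 296101685/81032711]

step 0: x' = [-118/41, 155/328, -5/41], P' = [1653/41 -826/41 -833/41; -826/41 5677/328 703/41; -833/41 703/41 710/41]
step 1: x' = [-12165/7408, 165551/214832, 235037/214832], P' = [549935/7408 9079/7408 7437/7408; 9079/7408 790923/214832 748721/214832; 7437/7408 748721/214832 778075/214832]
step 2: x' = [308258135/162065422, -168492417/162065422, -13124369/324130844], P' = [3253298073/162065422 144619391/162065422 113492867/162065422; 144619391/162065422 301367080/81032711 570462337/162065422; 113492867/162065422 570462337/162065422 296101685/81032711]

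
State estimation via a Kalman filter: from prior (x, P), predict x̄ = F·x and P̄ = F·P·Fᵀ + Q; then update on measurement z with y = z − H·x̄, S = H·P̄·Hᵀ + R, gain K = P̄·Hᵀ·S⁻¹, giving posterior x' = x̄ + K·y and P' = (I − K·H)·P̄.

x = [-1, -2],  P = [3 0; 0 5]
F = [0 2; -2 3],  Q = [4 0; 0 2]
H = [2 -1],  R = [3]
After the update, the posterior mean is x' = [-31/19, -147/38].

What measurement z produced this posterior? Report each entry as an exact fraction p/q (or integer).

z = [1]

x̄ = F·x = [-4, -4]
P̄ = F·P·Fᵀ + Q = [24 30; 30 59]
S = H·P̄·Hᵀ + R = [38]
K = P̄·Hᵀ·S⁻¹ = [9/19; 1/38]
x' − x̄ = [45/19, 5/38] = K·y
y = (KᵀK)⁻¹·Kᵀ·(x' − x̄) = [5]
z = y + H·x̄ = [5] + [-4] = [1]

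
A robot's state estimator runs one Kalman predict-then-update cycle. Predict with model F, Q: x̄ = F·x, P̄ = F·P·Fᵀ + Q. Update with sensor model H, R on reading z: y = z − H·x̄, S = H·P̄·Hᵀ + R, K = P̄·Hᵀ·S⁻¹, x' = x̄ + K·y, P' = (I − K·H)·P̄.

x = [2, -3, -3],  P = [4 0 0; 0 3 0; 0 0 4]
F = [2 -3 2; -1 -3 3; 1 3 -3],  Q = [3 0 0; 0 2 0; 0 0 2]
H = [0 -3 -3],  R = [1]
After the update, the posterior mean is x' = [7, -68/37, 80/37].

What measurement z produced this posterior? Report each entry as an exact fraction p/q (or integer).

z = [-1]

x̄ = F·x = [7, -2, 2]
P̄ = F·P·Fᵀ + Q = [62 43 -43; 43 69 -67; -43 -67 69]
S = H·P̄·Hᵀ + R = [37]
K = P̄·Hᵀ·S⁻¹ = [0; -6/37; -6/37]
x' − x̄ = [0, 6/37, 6/37] = K·y
y = (KᵀK)⁻¹·Kᵀ·(x' − x̄) = [-1]
z = y + H·x̄ = [-1] + [0] = [-1]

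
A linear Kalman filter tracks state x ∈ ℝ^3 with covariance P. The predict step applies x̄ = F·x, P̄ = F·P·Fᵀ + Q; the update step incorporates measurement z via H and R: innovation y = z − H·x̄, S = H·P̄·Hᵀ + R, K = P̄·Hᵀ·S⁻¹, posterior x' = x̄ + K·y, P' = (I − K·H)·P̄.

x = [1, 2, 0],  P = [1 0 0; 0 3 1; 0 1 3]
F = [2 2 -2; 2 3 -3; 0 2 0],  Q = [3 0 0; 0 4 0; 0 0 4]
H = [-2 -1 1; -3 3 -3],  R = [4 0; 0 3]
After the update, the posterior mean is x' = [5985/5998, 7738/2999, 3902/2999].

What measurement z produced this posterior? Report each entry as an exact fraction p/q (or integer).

z = [-3, 1]

x̄ = F·x = [6, 8, 4]
P̄ = F·P·Fᵀ + Q = [23 28 8; 28 44 12; 8 12 16]
S = H·P̄·Hᵀ + R = [212 -30; -30 174]
K = P̄·Hᵀ·S⁻¹ = [-1959/5998 -324/2999; -1246/2999 -8/2999; -264/2999 -666/2999]
x' − x̄ = [-30003/5998, -16254/2999, -8094/2999] = K·y
y = (KᵀK)⁻¹·Kᵀ·(x' − x̄) = [13, 7]
z = y + H·x̄ = [13, 7] + [-16, -6] = [-3, 1]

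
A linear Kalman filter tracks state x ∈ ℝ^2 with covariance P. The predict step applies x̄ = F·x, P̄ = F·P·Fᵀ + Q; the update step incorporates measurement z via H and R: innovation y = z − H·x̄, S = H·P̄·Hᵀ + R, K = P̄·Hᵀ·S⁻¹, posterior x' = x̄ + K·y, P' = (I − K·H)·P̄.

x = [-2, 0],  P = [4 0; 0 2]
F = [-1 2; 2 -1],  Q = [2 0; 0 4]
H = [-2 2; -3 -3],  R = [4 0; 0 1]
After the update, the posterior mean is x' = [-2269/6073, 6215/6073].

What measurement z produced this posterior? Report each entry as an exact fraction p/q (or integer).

z = [3, -2]

x̄ = F·x = [2, -4]
P̄ = F·P·Fᵀ + Q = [14 -12; -12 22]
S = H·P̄·Hᵀ + R = [244 -48; -48 109]
K = P̄·Hᵀ·S⁻¹ = [-1489/6073 -990/6073; 1493/6073 -1014/6073]
x' − x̄ = [-14415/6073, 30507/6073] = K·y
y = (KᵀK)⁻¹·Kᵀ·(x' − x̄) = [15, -8]
z = y + H·x̄ = [15, -8] + [-12, 6] = [3, -2]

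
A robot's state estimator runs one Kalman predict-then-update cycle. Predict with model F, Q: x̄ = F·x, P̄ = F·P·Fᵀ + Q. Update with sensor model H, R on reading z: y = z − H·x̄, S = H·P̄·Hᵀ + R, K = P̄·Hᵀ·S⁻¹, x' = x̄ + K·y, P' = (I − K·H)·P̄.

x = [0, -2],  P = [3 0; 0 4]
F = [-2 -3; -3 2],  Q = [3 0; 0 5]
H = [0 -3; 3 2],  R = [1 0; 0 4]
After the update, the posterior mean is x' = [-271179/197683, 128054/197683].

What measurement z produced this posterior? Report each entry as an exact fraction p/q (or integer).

x̄ = F·x = [6, -4]
P̄ = F·P·Fᵀ + Q = [51 -6; -6 48]
S = H·P̄·Hᵀ + R = [433 -234; -234 583]
K = P̄·Hᵀ·S⁻¹ = [43488/197683 65265/197683; -65700/197683 78/197683]
x' − x̄ = [-1457277/197683, 918786/197683] = K·y
y = (KᵀK)⁻¹·Kᵀ·(x' − x̄) = [-14, -13]
z = y + H·x̄ = [-14, -13] + [12, 10] = [-2, -3]

z = [-2, -3]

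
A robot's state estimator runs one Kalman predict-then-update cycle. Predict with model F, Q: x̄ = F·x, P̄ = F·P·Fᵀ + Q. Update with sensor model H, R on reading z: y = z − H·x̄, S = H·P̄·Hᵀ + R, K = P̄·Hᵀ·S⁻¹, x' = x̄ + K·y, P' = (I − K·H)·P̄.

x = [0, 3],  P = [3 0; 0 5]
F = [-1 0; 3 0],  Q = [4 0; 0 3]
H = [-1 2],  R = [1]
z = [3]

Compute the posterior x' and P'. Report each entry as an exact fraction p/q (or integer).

x̄ = F·x = [0, 0]
P̄ = F·P·Fᵀ + Q = [7 -9; -9 30]
y = z − H·x̄ = [3]
S = H·P̄·Hᵀ + R = [164]
K = P̄·Hᵀ·S⁻¹ = [-25/164; 69/164]
x' = x̄ + K·y = [-75/164, 207/164]
P' = (I − K·H)·P̄ = [523/164 249/164; 249/164 159/164]

x' = [-75/164, 207/164]
P' = [523/164 249/164; 249/164 159/164]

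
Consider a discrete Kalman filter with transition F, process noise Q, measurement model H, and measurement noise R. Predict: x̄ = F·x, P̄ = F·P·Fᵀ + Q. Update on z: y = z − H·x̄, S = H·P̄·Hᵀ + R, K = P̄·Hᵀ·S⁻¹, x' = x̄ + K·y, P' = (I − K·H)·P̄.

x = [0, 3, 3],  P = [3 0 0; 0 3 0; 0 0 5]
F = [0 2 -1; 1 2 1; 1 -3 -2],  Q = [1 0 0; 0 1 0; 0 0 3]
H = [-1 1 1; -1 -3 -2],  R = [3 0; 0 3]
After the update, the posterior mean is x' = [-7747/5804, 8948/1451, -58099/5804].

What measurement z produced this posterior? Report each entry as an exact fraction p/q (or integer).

x̄ = F·x = [3, 9, -15]
P̄ = F·P·Fᵀ + Q = [18 7 -8; 7 21 -25; -8 -25 53]
S = H·P̄·Hᵀ + R = [47 -20; -20 132]
K = P̄·Hᵀ·S⁻¹ = [-742/1451 -1461/5804; -463/1451 -290/1451; 1073/1451 -361/5804]
x' − x̄ = [-25159/5804, -4111/1451, 28961/5804] = K·y
y = (KᵀK)⁻¹·Kᵀ·(x' − x̄) = [7, 3]
z = y + H·x̄ = [7, 3] + [-9, 0] = [-2, 3]

z = [-2, 3]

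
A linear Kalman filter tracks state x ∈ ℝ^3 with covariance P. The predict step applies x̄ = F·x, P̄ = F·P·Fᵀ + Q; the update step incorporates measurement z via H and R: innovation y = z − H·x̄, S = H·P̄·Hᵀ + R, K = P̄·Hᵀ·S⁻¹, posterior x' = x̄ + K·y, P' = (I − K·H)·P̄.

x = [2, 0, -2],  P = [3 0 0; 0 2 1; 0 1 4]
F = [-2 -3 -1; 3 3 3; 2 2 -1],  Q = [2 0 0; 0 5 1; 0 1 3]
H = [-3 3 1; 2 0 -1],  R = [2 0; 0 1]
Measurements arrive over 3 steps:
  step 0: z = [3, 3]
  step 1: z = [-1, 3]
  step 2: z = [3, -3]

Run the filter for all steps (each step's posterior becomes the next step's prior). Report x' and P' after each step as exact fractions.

step 0: x' = [10015/8956, 29467/13434, -34061/80604], P' = [10787/8956 1901/4478 19819/8956; 1901/4478 1059/2239 6287/13434; 19819/8956 6287/13434 403091/80604]
step 1: x' = [580282316/427504707, 653870111/855009414, 197735915/427504707], P' = [351313316/427504707 140091442/427504707 592596713/427504707; 140091442/427504707 381053719/855009414 113657737/427504707; 592596713/427504707 113657737/427504707 1367060549/427504707]
step 2: x' = [-13007118920591/23885409661670, -5122128452329/23885409661670, 23976774498348/11942704830835], P' = [19476456952911/23885409661670 7837320860529/23885409661670 16357628778727/11942704830835; 7837320860529/23885409661670 10644397699711/23885409661670 3188290751943/11942704830835; 16357628778727/11942704830835 3188290751943/11942704830835 37678613317548/11942704830835]

step 0: x̄ = F·x = [-2, 0, 6]
step 0: P̄ = F·P·Fᵀ + Q = [42 -60 -19; -60 104 22; -19 22 23]
step 0: y = z − H·x̄ = [-9, 13]
step 0: S = H·P̄·Hᵀ + R = [2665 -796; -796 268]
step 0: K = P̄·Hᵀ·S⁻¹ = [-142/2239 1755/8956; 2060/6717 5119/13434; -2357/20151 -46349/80604]
step 0: x' = x̄ + K·y = [10015/8956, 29467/13434, -34061/80604]
step 0: P' = (I − K·H)·P̄ = [10787/8956 1901/4478 19819/8956; 1901/4478 1059/2239 6287/13434; 19819/8956 6287/13434 403091/80604]
step 1: x̄ = F·x = [-676615/80604, 58219/6717, 567935/80604]
step 1: P̄ = F·P·Fᵀ + Q = [2646179/80604 -392180/6717 -518443/80604; -392180/6717 270925/2239 61789/6717; -518443/80604 61789/6717 595103/80604]
step 1: y = z − H·x̄ = [-1193567/20151, 2162977/80604]
step 1: S = H·P̄·Hᵀ + R = [51155492/20151 -12381439/20151; -12381439/20151 13334195/80604]
step 1: K = P̄·Hᵀ·S⁻¹ = [-5866987/122144202 110029919/427504707; 75703997/244288404 166525147/427504707; -9965197/122144202 -181867123/427504707]
step 1: x' = x̄ + K·y = [580282316/427504707, 653870111/855009414, 197735915/427504707]
step 1: P' = (I − K·H)·P̄ = [351313316/427504707 140091442/427504707 592596713/427504707; 140091442/427504707 381053719/855009414 113657737/427504707; 592596713/427504707 113657737/427504707 1367060549/427504707]
step 2: x̄ = F·x = [-1559403809/285003138, 315700939/40714734, 1616698828/427504707]
step 2: P̄ = F·P·Fᵀ + Q = [2238999009/95001046 -530871053/13571578 -822870185/142501569; -530871053/13571578 1096884321/13571578 160820227/20357367; -822870185/142501569 160820227/20357367 3112649108/427504707]
step 2: y = z − H·x̄ = [-17296081426/427504707, 5012396134/427504707]
step 2: S = H·P̄·Hᵀ + R = [741692722373/427504707 -186374978444/427504707; -186374978444/427504707 53716578197/427504707]
step 2: K = P̄·Hᵀ·S⁻¹ = [-550537679923/11942704830835 3118828174184/11942704830835; 3699453005358/11942704830835 4649030108586/11942704830835; -914700381402/11942704830835 -4963355760094/11942704830835]
step 2: x' = x̄ + K·y = [-13007118920591/23885409661670, -5122128452329/23885409661670, 23976774498348/11942704830835]
step 2: P' = (I − K·H)·P̄ = [19476456952911/23885409661670 7837320860529/23885409661670 16357628778727/11942704830835; 7837320860529/23885409661670 10644397699711/23885409661670 3188290751943/11942704830835; 16357628778727/11942704830835 3188290751943/11942704830835 37678613317548/11942704830835]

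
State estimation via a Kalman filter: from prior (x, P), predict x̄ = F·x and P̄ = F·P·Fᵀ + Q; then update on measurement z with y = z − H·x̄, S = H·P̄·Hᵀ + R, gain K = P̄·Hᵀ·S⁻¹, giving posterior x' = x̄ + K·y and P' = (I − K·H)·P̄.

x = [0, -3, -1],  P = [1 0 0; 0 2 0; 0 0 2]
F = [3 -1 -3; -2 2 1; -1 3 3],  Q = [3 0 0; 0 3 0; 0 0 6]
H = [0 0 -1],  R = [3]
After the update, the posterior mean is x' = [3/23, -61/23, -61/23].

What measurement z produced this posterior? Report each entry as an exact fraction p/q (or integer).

z = [2]

x̄ = F·x = [6, -7, -12]
P̄ = F·P·Fᵀ + Q = [32 -16 -27; -16 17 20; -27 20 43]
S = H·P̄·Hᵀ + R = [46]
K = P̄·Hᵀ·S⁻¹ = [27/46; -10/23; -43/46]
x' − x̄ = [-135/23, 100/23, 215/23] = K·y
y = (KᵀK)⁻¹·Kᵀ·(x' − x̄) = [-10]
z = y + H·x̄ = [-10] + [12] = [2]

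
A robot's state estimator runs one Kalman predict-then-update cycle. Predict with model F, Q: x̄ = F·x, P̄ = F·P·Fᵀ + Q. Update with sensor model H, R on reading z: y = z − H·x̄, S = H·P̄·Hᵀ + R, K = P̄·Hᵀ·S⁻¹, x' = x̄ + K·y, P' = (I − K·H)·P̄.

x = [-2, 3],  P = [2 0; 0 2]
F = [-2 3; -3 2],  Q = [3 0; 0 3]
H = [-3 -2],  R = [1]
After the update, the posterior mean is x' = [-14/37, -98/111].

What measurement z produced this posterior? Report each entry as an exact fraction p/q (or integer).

x̄ = F·x = [13, 12]
P̄ = F·P·Fᵀ + Q = [29 24; 24 29]
S = H·P̄·Hᵀ + R = [666]
K = P̄·Hᵀ·S⁻¹ = [-15/74; -65/333]
x' − x̄ = [-495/37, -1430/111] = K·y
y = (KᵀK)⁻¹·Kᵀ·(x' − x̄) = [66]
z = y + H·x̄ = [66] + [-63] = [3]

z = [3]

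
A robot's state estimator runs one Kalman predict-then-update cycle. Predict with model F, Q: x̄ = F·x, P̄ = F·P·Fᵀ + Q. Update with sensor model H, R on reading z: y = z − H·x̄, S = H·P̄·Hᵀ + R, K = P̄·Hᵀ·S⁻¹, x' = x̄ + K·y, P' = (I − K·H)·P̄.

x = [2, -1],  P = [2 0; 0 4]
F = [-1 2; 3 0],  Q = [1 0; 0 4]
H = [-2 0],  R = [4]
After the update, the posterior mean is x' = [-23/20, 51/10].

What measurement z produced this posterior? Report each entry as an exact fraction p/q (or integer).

x̄ = F·x = [-4, 6]
P̄ = F·P·Fᵀ + Q = [19 -6; -6 22]
S = H·P̄·Hᵀ + R = [80]
K = P̄·Hᵀ·S⁻¹ = [-19/40; 3/20]
x' − x̄ = [57/20, -9/10] = K·y
y = (KᵀK)⁻¹·Kᵀ·(x' − x̄) = [-6]
z = y + H·x̄ = [-6] + [8] = [2]

z = [2]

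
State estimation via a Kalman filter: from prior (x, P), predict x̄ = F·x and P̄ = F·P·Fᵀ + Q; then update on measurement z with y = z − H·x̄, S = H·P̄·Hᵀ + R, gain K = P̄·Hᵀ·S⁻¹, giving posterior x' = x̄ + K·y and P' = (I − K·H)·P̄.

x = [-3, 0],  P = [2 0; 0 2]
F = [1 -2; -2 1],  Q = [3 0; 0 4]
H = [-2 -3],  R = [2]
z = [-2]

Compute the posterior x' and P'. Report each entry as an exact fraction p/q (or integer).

x̄ = F·x = [-3, 6]
P̄ = F·P·Fᵀ + Q = [13 -8; -8 14]
y = z − H·x̄ = [10]
S = H·P̄·Hᵀ + R = [84]
K = P̄·Hᵀ·S⁻¹ = [-1/42; -13/42]
x' = x̄ + K·y = [-68/21, 61/21]
P' = (I − K·H)·P̄ = [272/21 -181/21; -181/21 125/21]

x' = [-68/21, 61/21]
P' = [272/21 -181/21; -181/21 125/21]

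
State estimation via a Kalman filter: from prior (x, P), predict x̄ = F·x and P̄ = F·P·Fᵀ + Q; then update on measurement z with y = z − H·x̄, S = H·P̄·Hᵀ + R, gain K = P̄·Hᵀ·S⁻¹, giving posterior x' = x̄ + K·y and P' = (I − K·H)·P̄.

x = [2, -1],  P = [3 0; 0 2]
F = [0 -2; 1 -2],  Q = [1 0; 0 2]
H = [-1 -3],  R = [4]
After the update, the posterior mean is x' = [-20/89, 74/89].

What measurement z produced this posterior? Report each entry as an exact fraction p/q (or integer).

z = [-2]

x̄ = F·x = [2, 4]
P̄ = F·P·Fᵀ + Q = [9 8; 8 13]
S = H·P̄·Hᵀ + R = [178]
K = P̄·Hᵀ·S⁻¹ = [-33/178; -47/178]
x' − x̄ = [-198/89, -282/89] = K·y
y = (KᵀK)⁻¹·Kᵀ·(x' − x̄) = [12]
z = y + H·x̄ = [12] + [-14] = [-2]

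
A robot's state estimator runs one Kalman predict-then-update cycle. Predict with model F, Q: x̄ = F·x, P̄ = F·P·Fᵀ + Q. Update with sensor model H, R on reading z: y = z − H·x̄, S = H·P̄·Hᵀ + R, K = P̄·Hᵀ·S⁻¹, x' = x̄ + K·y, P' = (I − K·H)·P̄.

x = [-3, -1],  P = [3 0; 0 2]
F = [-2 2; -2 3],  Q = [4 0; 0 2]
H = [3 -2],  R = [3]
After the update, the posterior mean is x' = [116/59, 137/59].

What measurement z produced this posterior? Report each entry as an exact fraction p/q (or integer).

z = [1]

x̄ = F·x = [4, 3]
P̄ = F·P·Fᵀ + Q = [24 24; 24 32]
S = H·P̄·Hᵀ + R = [59]
K = P̄·Hᵀ·S⁻¹ = [24/59; 8/59]
x' − x̄ = [-120/59, -40/59] = K·y
y = (KᵀK)⁻¹·Kᵀ·(x' − x̄) = [-5]
z = y + H·x̄ = [-5] + [6] = [1]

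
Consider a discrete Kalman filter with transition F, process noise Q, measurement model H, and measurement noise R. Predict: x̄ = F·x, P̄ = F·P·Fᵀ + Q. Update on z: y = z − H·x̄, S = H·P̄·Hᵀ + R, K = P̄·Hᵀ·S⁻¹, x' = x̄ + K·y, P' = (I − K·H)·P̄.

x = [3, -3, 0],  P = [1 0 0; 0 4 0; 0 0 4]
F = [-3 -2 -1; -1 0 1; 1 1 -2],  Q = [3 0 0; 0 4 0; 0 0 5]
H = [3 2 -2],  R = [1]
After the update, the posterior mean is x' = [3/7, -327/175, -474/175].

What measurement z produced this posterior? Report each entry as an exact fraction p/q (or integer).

z = [3]

x̄ = F·x = [-3, -3, 0]
P̄ = F·P·Fᵀ + Q = [32 -1 -3; -1 9 -9; -3 -9 26]
S = H·P̄·Hᵀ + R = [525]
K = P̄·Hᵀ·S⁻¹ = [4/21; 11/175; -79/525]
x' − x̄ = [24/7, 198/175, -474/175] = K·y
y = (KᵀK)⁻¹·Kᵀ·(x' − x̄) = [18]
z = y + H·x̄ = [18] + [-15] = [3]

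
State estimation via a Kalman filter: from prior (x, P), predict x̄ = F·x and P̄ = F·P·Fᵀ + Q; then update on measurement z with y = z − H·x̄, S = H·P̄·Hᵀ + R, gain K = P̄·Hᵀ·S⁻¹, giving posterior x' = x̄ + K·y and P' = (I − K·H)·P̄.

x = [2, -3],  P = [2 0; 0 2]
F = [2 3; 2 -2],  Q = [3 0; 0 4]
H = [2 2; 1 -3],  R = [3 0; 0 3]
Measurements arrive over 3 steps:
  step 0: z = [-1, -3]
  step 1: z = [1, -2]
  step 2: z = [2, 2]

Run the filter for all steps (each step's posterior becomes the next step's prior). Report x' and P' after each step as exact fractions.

step 0: x̄ = F·x = [-5, 10]
step 0: P̄ = F·P·Fᵀ + Q = [29 -4; -4 20]
step 0: y = z − H·x̄ = [-11, 32]
step 0: S = H·P̄·Hᵀ + R = [167 -46; -46 236]
step 0: K = P̄·Hᵀ·S⁻¹ = [2281/6216 3049/12432; 32/259 -64/259]
step 0: x' = x̄ + K·y = [-7387/6216, 190/259]
step 0: P' = (I − K·H)·P̄ = [2473/4144 -12/259; -12/259 60/259]
step 1: x̄ = F·x = [-547/3108, -11947/3108]
step 1: P̄ = F·P·Fᵀ + Q = [7165/1036 937/1036; 937/1036 7961/1036]
step 1: y = z − H·x̄ = [7024/777, -2965/222]
step 1: S = H·P̄·Hᵀ + R = [17777/259 -1328/37; -1328/37 2725/37]
step 1: K = P̄·Hᵀ·S⁻¹ = [337419/975601 440219/1951202; 121769/975601 -468107/1951202]
step 1: x' = x̄ + K·y = [-61221/975601, 953203/1951202]
step 1: P' = (I − K·H)·P̄ = [1089357/1951202 -38550/975601; -38550/975601 442407/1951202]
step 2: x̄ = F·x = [2614725/1951202, -1075645/975601]
step 2: P̄ = F·P·Fᵀ + Q = [13267497/1951202 774393/975601; 774393/975601 7274332/975601]
step 2: y = z − H·x̄ = [1487767/975601, -5166191/1951202]
step 2: S = H·P̄·Hᵀ + R = [64754269/975601 -33476067/975601; -33476067/975601 140766363/1951202]
step 2: K = P̄·Hᵀ·S⁻¹ = [90133846/260957047 529669171/2348613423; 32524324/260957047 -563145238/2348613423]
step 2: x' = x̄ + K·y = [2981942945/2348613423, -652027634/2348613423]
step 2: P' = (I − K·H)·P̄ = [436619023/782871141 -31016716/782871141; -31016716/782871141 177376174/782871141]

step 0: x' = [-7387/6216, 190/259], P' = [2473/4144 -12/259; -12/259 60/259]
step 1: x' = [-61221/975601, 953203/1951202], P' = [1089357/1951202 -38550/975601; -38550/975601 442407/1951202]
step 2: x' = [2981942945/2348613423, -652027634/2348613423], P' = [436619023/782871141 -31016716/782871141; -31016716/782871141 177376174/782871141]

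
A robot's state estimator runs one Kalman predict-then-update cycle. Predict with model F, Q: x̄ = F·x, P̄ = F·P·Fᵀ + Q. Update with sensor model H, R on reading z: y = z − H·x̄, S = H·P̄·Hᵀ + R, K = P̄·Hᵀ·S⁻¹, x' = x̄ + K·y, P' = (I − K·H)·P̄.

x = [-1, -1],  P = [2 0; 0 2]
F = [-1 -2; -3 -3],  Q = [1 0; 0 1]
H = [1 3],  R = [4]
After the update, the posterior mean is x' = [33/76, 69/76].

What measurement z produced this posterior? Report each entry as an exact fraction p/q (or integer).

z = [3]

x̄ = F·x = [3, 6]
P̄ = F·P·Fᵀ + Q = [11 18; 18 37]
S = H·P̄·Hᵀ + R = [456]
K = P̄·Hᵀ·S⁻¹ = [65/456; 43/152]
x' − x̄ = [-195/76, -387/76] = K·y
y = (KᵀK)⁻¹·Kᵀ·(x' − x̄) = [-18]
z = y + H·x̄ = [-18] + [21] = [3]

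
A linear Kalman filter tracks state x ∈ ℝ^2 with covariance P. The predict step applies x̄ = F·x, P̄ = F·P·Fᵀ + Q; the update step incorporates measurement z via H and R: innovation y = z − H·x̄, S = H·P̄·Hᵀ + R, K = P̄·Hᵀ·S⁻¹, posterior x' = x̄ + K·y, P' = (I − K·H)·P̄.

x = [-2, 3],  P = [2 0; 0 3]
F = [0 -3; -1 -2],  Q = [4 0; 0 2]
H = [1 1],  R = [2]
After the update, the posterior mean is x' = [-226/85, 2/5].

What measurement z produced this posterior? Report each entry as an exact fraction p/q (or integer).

z = [-2]

x̄ = F·x = [-9, -4]
P̄ = F·P·Fᵀ + Q = [31 18; 18 16]
S = H·P̄·Hᵀ + R = [85]
K = P̄·Hᵀ·S⁻¹ = [49/85; 2/5]
x' − x̄ = [539/85, 22/5] = K·y
y = (KᵀK)⁻¹·Kᵀ·(x' − x̄) = [11]
z = y + H·x̄ = [11] + [-13] = [-2]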